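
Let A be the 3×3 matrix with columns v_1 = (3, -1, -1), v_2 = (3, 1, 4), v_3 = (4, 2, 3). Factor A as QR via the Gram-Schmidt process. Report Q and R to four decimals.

Q = [[0.9045, 0.3853, 0.1826], [-0.3015, 0.2752, 0.9129], [-0.3015, 0.8808, -0.3651]], R = [[3.3166, 1.2060, 2.1106], [0.0000, 4.9543, 4.7341], [0.0000, 0.0000, 1.4606]]

q_1 = v_1/‖v_1‖ = (3, -1, -1)/3.3166 = (0.9045, -0.3015, -0.3015).
r_{12} = q_1·v_2 = 1.2060.
u_2 = v_2 − 1.2060·q_1 = (1.9091, 1.3636, 4.3636).
‖u_2‖ = 4.9543, so q_2 = (0.3853, 0.2752, 0.8808).
r_{13} = q_1·v_3 = 2.1106; r_{23} = q_2·v_3 = 4.7341.
u_3 = v_3 − 2.1106·q_1 − 4.7341·q_2 = (0.2667, 1.3333, -0.5333).
‖u_3‖ = 1.4606, so q_3 = (0.1826, 0.9129, -0.3651).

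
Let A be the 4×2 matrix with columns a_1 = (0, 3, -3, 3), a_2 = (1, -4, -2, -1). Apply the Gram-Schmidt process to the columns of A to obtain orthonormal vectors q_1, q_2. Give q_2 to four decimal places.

a_1 = (0, 3, -3, 3); ‖a_1‖ = 5.1962, so q_1 = (0.0000, 0.5774, -0.5774, 0.5774).
q_1·a_2 = 0.0000·1 + 0.5774·(-4) + (-0.5774)·(-2) + 0.5774·(-1) = -1.7321.
u_2 = a_2 + 1.7321·q_1 = (1.0000, -3.0000, -3.0000, 0.0000).
‖u_2‖ = 4.3589, so q_2 = (0.2294, -0.6882, -0.6882, 0.0000).

q_2 = (0.2294, -0.6882, -0.6882, 0.0000)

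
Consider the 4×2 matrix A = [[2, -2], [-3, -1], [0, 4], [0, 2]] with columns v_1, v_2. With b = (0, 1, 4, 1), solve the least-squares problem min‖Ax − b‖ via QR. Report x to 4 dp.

x = (-0.1790, 0.6728)

v_1 = (2, -3, 0, 0); ‖v_1‖ = 3.6056, so q_1 = (0.5547, -0.8321, 0.0000, 0.0000).
q_1·v_2 = 0.5547·(-2) + (-0.8321)·(-1) + 0.0000·4 + 0.0000·2 = -0.2774.
u_2 = v_2 + 0.2774·q_1 = (-1.8462, -1.2308, 4.0000, 2.0000).
‖u_2‖ = 4.9923, so q_2 = (-0.3698, -0.2465, 0.8012, 0.4006).
Qᵀb = (-0.8321, 3.3590).
Back-substitute: x_2 = 3.3590/4.9923 = 0.6728.
x_1 = (-0.8321 + 0.2774·0.6728)/3.6056 = -0.1790.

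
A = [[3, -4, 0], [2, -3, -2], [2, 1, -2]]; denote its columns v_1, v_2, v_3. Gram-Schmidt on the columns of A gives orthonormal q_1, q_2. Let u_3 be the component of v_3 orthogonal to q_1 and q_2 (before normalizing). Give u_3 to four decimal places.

u_3 = (1.0323, -1.4194, -0.1290)

v_1 = (3, 2, 2); ‖v_1‖ = 4.1231, so q_1 = (0.7276, 0.4851, 0.4851).
q_1·v_2 = 0.7276·(-4) + 0.4851·(-3) + 0.4851·1 = -3.8806.
u_2 = v_2 + 3.8806·q_1 = (-1.1765, -1.1176, 2.8824).
‖u_2‖ = 3.3077, so q_2 = (-0.3557, -0.3379, 0.8714).
q_1·v_3 = 0.7276·0 + 0.4851·(-2) + 0.4851·(-2) = -1.9403; q_2·v_3 = (-0.3557)·0 + (-0.3379)·(-2) + 0.8714·(-2) = -1.0670.
u_3 = v_3 + 1.9403·q_1 + 1.0670·q_2 = (1.0323, -1.4194, -0.1290).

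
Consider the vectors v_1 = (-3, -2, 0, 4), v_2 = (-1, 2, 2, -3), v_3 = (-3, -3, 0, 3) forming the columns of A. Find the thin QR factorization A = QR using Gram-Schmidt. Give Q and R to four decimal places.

Q = [[-0.5571, -0.6721, -0.1370], [-0.3714, 0.3163, -0.8410], [0.0000, 0.5732, -0.0125], [0.7428, -0.3459, -0.5233]], R = [[5.3852, -2.4140, 5.0138], [0.0000, 3.4889, 0.0297], [0.0000, 0.0000, 1.3643]]

v_1 = (-3, -2, 0, 4); ‖v_1‖ = 5.3852, so q_1 = (-0.5571, -0.3714, 0.0000, 0.7428).
q_1·v_2 = (-0.5571)·(-1) + (-0.3714)·2 + 0.0000·2 + 0.7428·(-3) = -2.4140.
u_2 = v_2 + 2.4140·q_1 = (-2.3448, 1.1034, 2.0000, -1.2069).
‖u_2‖ = 3.4889, so q_2 = (-0.6721, 0.3163, 0.5732, -0.3459).
q_1·v_3 = (-0.5571)·(-3) + (-0.3714)·(-3) + 0.0000·0 + 0.7428·3 = 5.0138; q_2·v_3 = (-0.6721)·(-3) + 0.3163·(-3) + 0.5732·0 + (-0.3459)·3 = 0.0297.
u_3 = v_3 − 5.0138·q_1 − 0.0297·q_2 = (-0.1870, -1.1473, -0.0170, -0.7139).
‖u_3‖ = 1.3643, so q_3 = (-0.1370, -0.8410, -0.0125, -0.5233).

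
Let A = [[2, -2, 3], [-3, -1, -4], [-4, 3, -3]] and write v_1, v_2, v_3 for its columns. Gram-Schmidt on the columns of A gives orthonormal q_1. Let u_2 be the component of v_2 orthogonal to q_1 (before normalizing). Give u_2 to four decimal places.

q_1 = v_1/‖v_1‖ = (2, -3, -4)/5.3852 = (0.3714, -0.5571, -0.7428).
r_{12} = q_1·v_2 = -2.4140.
u_2 = v_2 + 2.4140·q_1 = (-1.1034, -2.3448, 1.2069).

u_2 = (-1.1034, -2.3448, 1.2069)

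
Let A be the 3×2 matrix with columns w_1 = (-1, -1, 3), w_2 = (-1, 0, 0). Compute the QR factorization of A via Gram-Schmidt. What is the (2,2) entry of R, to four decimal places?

e_1 = w_1/‖w_1‖ = (-1, -1, 3)/3.3166 = (-0.3015, -0.3015, 0.9045).
r_{12} = e_1·w_2 = 0.3015.
u_2 = w_2 − 0.3015·e_1 = (-0.9091, 0.0909, -0.2727).
r_{22} = ‖u_2‖ = 0.9535.

r_{22} = 0.9535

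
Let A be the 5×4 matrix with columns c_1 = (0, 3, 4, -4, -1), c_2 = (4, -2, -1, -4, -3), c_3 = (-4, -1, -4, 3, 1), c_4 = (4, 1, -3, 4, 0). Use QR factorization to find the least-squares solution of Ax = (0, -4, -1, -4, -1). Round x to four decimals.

x = (-0.6161, 0.7361, -0.0189, -0.7858)

e_1 = c_1/‖c_1‖ = (0, 3, 4, -4, -1)/6.4807 = (0.0000, 0.4629, 0.6172, -0.6172, -0.1543).
r_{12} = e_1·c_2 = 1.3887.
u_2 = c_2 − 1.3887·e_1 = (4.0000, -2.6429, -1.8571, -3.1429, -2.7857).
‖u_2‖ = 6.6386, so e_2 = (0.6025, -0.3981, -0.2797, -0.4734, -0.4196).
r_{13} = e_1·c_3 = -4.9377; r_{23} = e_2·c_3 = -2.7329.
u_3 = c_3 + 4.9377·e_1 + 2.7329·e_2 = (-2.3533, 0.1977, -1.7169, -1.3414, -0.9087).
‖u_3‖ = 3.3392, so e_3 = (-0.7048, 0.0592, -0.5142, -0.4017, -0.2721).
r_{14} = e_1·c_4 = -3.8576; r_{24} = e_2·c_4 = 0.9576; r_{34} = e_3·c_4 = -2.8242.
u_4 = c_4 + 3.8576·e_1 − 0.9576·e_2 + 2.8242·e_3 = (1.4326, 3.3342, -1.8033, 0.9378, -0.9620).
‖u_4‖ = 4.2692, so e_4 = (0.3356, 0.7810, -0.4224, 0.2197, -0.2253).
Qᵀb = (0.1543, 4.1855, 2.1563, -3.3549).
Back-substitute: x_4 = -3.3549/4.2692 = -0.7858.
x_3 = (2.1563 + 2.8242·(-0.7858))/3.3392 = -0.0189.
x_2 = (4.1855 + 2.7329·(-0.0189) − 0.9576·(-0.7858))/6.6386 = 0.7361.
x_1 = (0.1543 − 1.3887·0.7361 + 4.9377·(-0.0189) + 3.8576·(-0.7858))/6.4807 = -0.6161.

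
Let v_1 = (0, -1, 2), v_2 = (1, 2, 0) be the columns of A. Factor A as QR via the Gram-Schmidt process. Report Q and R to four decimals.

q_1 = v_1/‖v_1‖ = (0, -1, 2)/2.2361 = (0.0000, -0.4472, 0.8944).
r_{12} = q_1·v_2 = -0.8944.
u_2 = v_2 + 0.8944·q_1 = (1.0000, 1.6000, 0.8000).
‖u_2‖ = 2.0494, so q_2 = (0.4880, 0.7807, 0.3904).

Q = [[0.0000, 0.4880], [-0.4472, 0.7807], [0.8944, 0.3904]], R = [[2.2361, -0.8944], [0.0000, 2.0494]]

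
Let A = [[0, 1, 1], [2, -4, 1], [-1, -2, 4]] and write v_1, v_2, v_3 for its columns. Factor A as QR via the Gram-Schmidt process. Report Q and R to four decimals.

v_1 = (0, 2, -1); ‖v_1‖ = 2.2361, so q_1 = (0.0000, 0.8944, -0.4472).
q_1·v_2 = 0.0000·1 + 0.8944·(-4) + (-0.4472)·(-2) = -2.6833.
u_2 = v_2 + 2.6833·q_1 = (1.0000, -1.6000, -3.2000).
‖u_2‖ = 3.7148, so q_2 = (0.2692, -0.4307, -0.8614).
q_1·v_3 = 0.0000·1 + 0.8944·1 + (-0.4472)·4 = -0.8944; q_2·v_3 = 0.2692·1 + (-0.4307)·1 + (-0.8614)·4 = -3.6072.
u_3 = v_3 + 0.8944·q_1 + 3.6072·q_2 = (1.9710, 0.2464, 0.4928).
‖u_3‖ = 2.0466, so q_3 = (0.9631, 0.1204, 0.2408).

Q = [[0.0000, 0.2692, 0.9631], [0.8944, -0.4307, 0.1204], [-0.4472, -0.8614, 0.2408]], R = [[2.2361, -2.6833, -0.8944], [0.0000, 3.7148, -3.6072], [0.0000, 0.0000, 2.0466]]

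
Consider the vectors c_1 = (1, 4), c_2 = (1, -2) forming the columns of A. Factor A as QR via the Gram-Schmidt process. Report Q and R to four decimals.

Q = [[0.2425, 0.9701], [0.9701, -0.2425]], R = [[4.1231, -1.6977], [0.0000, 1.4552]]

c_1 = (1, 4); ‖c_1‖ = 4.1231, so q_1 = (0.2425, 0.9701).
q_1·c_2 = 0.2425·1 + 0.9701·(-2) = -1.6977.
u_2 = c_2 + 1.6977·q_1 = (1.4118, -0.3529).
‖u_2‖ = 1.4552, so q_2 = (0.9701, -0.2425).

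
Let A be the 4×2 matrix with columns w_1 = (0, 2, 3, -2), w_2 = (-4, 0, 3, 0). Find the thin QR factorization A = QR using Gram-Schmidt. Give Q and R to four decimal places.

Q = [[0.0000, -0.8892], [0.4851, -0.2354], [0.7276, 0.3138], [-0.4851, 0.2354]], R = [[4.1231, 2.1828], [0.0000, 4.4984]]

w_1 = (0, 2, 3, -2); ‖w_1‖ = 4.1231, so q_1 = (0.0000, 0.4851, 0.7276, -0.4851).
q_1·w_2 = 0.0000·(-4) + 0.4851·0 + 0.7276·3 + (-0.4851)·0 = 2.1828.
u_2 = w_2 − 2.1828·q_1 = (-4.0000, -1.0588, 1.4118, 1.0588).
‖u_2‖ = 4.4984, so q_2 = (-0.8892, -0.2354, 0.3138, 0.2354).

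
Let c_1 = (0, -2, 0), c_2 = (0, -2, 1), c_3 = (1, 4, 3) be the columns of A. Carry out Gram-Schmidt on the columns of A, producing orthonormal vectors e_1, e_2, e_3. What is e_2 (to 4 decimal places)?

e_2 = (0.0000, 0.0000, 1.0000)

c_1 = (0, -2, 0); ‖c_1‖ = 2.0000, so e_1 = (0.0000, -1.0000, 0.0000).
e_1·c_2 = 0.0000·0 + (-1.0000)·(-2) + 0.0000·1 = 2.0000.
u_2 = c_2 − 2.0000·e_1 = (0.0000, 0.0000, 1.0000).
‖u_2‖ = 1.0000, so e_2 = (0.0000, 0.0000, 1.0000).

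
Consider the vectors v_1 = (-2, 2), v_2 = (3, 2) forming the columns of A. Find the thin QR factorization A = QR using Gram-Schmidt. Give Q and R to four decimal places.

v_1 = (-2, 2); ‖v_1‖ = 2.8284, so q_1 = (-0.7071, 0.7071).
q_1·v_2 = (-0.7071)·3 + 0.7071·2 = -0.7071.
u_2 = v_2 + 0.7071·q_1 = (2.5000, 2.5000).
‖u_2‖ = 3.5355, so q_2 = (0.7071, 0.7071).

Q = [[-0.7071, 0.7071], [0.7071, 0.7071]], R = [[2.8284, -0.7071], [0.0000, 3.5355]]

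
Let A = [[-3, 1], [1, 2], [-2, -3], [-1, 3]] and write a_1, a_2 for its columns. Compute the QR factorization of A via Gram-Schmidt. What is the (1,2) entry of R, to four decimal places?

e_1 = a_1/‖a_1‖ = (-3, 1, -2, -1)/3.8730 = (-0.7746, 0.2582, -0.5164, -0.2582).
r_{12} = e_1·a_2 = 0.5164.

r_{12} = 0.5164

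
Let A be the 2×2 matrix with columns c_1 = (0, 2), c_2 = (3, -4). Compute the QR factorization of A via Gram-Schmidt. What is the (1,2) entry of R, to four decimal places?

c_1 = (0, 2); ‖c_1‖ = 2.0000, so q_1 = (0.0000, 1.0000).
r_{12} = q_1·c_2 = -4.0000.

r_{12} = -4.0000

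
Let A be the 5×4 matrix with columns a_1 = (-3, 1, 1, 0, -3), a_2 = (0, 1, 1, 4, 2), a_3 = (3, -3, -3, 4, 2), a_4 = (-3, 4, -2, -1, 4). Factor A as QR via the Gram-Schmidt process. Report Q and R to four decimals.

Q = [[-0.6708, -0.1303, 0.0282, -0.4983], [0.2236, 0.2606, -0.5543, 0.3297], [0.2236, 0.2606, -0.5543, -0.7033], [0.0000, 0.8687, 0.4760, -0.0934], [-0.6708, 0.3041, -0.3977, 0.3737]], R = [[4.4721, -0.8944, -4.6957, -0.2236], [0.0000, 4.6043, 2.1284, 1.2597], [0.0000, 0.0000, 4.5188, -3.2599], [0.0000, 0.0000, 0.0000, 5.8083]]

a_1 = (-3, 1, 1, 0, -3); ‖a_1‖ = 4.4721, so q_1 = (-0.6708, 0.2236, 0.2236, 0.0000, -0.6708).
q_1·a_2 = (-0.6708)·0 + 0.2236·1 + 0.2236·1 + 0.0000·4 + (-0.6708)·2 = -0.8944.
u_2 = a_2 + 0.8944·q_1 = (-0.6000, 1.2000, 1.2000, 4.0000, 1.4000).
‖u_2‖ = 4.6043, so q_2 = (-0.1303, 0.2606, 0.2606, 0.8687, 0.3041).
q_1·a_3 = (-0.6708)·3 + 0.2236·(-3) + 0.2236·(-3) + 0.0000·4 + (-0.6708)·2 = -4.6957; q_2·a_3 = (-0.1303)·3 + 0.2606·(-3) + 0.2606·(-3) + 0.8687·4 + 0.3041·2 = 2.1284.
u_3 = a_3 + 4.6957·q_1 − 2.1284·q_2 = (0.1274, -2.5047, -2.5047, 2.1509, -1.7972).
‖u_3‖ = 4.5188, so q_3 = (0.0282, -0.5543, -0.5543, 0.4760, -0.3977).
q_1·a_4 = (-0.6708)·(-3) + 0.2236·4 + 0.2236·(-2) + 0.0000·(-1) + (-0.6708)·4 = -0.2236; q_2·a_4 = (-0.1303)·(-3) + 0.2606·4 + 0.2606·(-2) + 0.8687·(-1) + 0.3041·4 = 1.2597; q_3·a_4 = 0.0282·(-3) + (-0.5543)·4 + (-0.5543)·(-2) + 0.4760·(-1) + (-0.3977)·4 = -3.2599.
u_4 = a_4 + 0.2236·q_1 − 1.2597·q_2 + 3.2599·q_3 = (-2.8940, 1.9148, -4.0852, -0.5426, 2.1705).
‖u_4‖ = 5.8083, so q_4 = (-0.4983, 0.3297, -0.7033, -0.0934, 0.3737).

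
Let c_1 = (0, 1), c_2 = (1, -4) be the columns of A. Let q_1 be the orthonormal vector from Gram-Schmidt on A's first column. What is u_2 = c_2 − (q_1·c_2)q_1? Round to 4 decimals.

u_2 = (1.0000, 0.0000)

q_1 = c_1/‖c_1‖ = (0, 1)/1.0000 = (0.0000, 1.0000).
r_{12} = q_1·c_2 = -4.0000.
u_2 = c_2 + 4.0000·q_1 = (1.0000, 0.0000).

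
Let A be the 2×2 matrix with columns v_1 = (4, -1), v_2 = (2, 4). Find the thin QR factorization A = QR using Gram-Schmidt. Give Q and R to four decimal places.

Q = [[0.9701, 0.2425], [-0.2425, 0.9701]], R = [[4.1231, 0.9701], [0.0000, 4.3656]]

v_1 = (4, -1); ‖v_1‖ = 4.1231, so e_1 = (0.9701, -0.2425).
e_1·v_2 = 0.9701·2 + (-0.2425)·4 = 0.9701.
u_2 = v_2 − 0.9701·e_1 = (1.0588, 4.2353).
‖u_2‖ = 4.3656, so e_2 = (0.2425, 0.9701).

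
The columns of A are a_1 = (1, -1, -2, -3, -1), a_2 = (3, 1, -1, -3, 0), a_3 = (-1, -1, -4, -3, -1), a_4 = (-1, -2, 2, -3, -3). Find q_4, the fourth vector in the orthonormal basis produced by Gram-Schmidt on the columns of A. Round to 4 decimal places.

q_4 = (-0.4775, 0.4145, 0.4775, -0.4986, -0.3515)

a_1 = (1, -1, -2, -3, -1); ‖a_1‖ = 4.0000, so q_1 = (0.2500, -0.2500, -0.5000, -0.7500, -0.2500).
q_1·a_2 = 0.2500·3 + (-0.2500)·1 + (-0.5000)·(-1) + (-0.7500)·(-3) + (-0.2500)·0 = 3.2500.
u_2 = a_2 − 3.2500·q_1 = (2.1875, 1.8125, 0.6250, -0.5625, 0.8125).
‖u_2‖ = 3.0721, so q_2 = (0.7121, 0.5900, 0.2034, -0.1831, 0.2645).
q_1·a_3 = 0.2500·(-1) + (-0.2500)·(-1) + (-0.5000)·(-4) + (-0.7500)·(-3) + (-0.2500)·(-1) = 4.5000; q_2·a_3 = 0.7121·(-1) + 0.5900·(-1) + 0.2034·(-4) + (-0.1831)·(-3) + 0.2645·(-1) = -1.8310.
u_3 = a_3 − 4.5000·q_1 + 1.8310·q_2 = (-0.8212, 1.2053, -1.3775, 0.0397, 0.6093).
‖u_3‖ = 2.0970, so q_3 = (-0.3916, 0.5748, -0.6569, 0.0189, 0.2905).
q_1·a_4 = 0.2500·(-1) + (-0.2500)·(-2) + (-0.5000)·2 + (-0.7500)·(-3) + (-0.2500)·(-3) = 2.2500; q_2·a_4 = 0.7121·(-1) + 0.5900·(-2) + 0.2034·2 + (-0.1831)·(-3) + 0.2645·(-3) = -1.7293; q_3·a_4 = (-0.3916)·(-1) + 0.5748·(-2) + (-0.6569)·2 + 0.0189·(-3) + 0.2905·(-3) = -3.0002.
u_4 = a_4 − 2.2500·q_1 + 1.7293·q_2 + 3.0002·q_3 = (-1.5060, 1.3072, 1.5060, -1.5723, -1.1084).
‖u_4‖ = 3.1537, so q_4 = (-0.4775, 0.4145, 0.4775, -0.4986, -0.3515).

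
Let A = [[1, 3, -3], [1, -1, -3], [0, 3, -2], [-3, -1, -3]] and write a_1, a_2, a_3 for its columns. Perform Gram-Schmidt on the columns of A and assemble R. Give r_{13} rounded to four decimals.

e_1 = a_1/‖a_1‖ = (1, 1, 0, -3)/3.3166 = (0.3015, 0.3015, 0.0000, -0.9045).
r_{13} = e_1·a_3 = 0.9045.

r_{13} = 0.9045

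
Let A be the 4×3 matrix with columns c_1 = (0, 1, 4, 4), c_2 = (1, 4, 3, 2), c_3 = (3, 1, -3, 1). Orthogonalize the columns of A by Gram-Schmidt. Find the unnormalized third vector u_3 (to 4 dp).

u_3 = (2.5942, -0.1159, -2.1884, 2.2174)

c_1 = (0, 1, 4, 4); ‖c_1‖ = 5.7446, so e_1 = (0.0000, 0.1741, 0.6963, 0.6963).
e_1·c_2 = 0.0000·1 + 0.1741·4 + 0.6963·3 + 0.6963·2 = 4.1779.
u_2 = c_2 − 4.1779·e_1 = (1.0000, 3.2727, 0.0909, -0.9091).
‖u_2‖ = 3.5420, so e_2 = (0.2823, 0.9240, 0.0257, -0.2567).
e_1·c_3 = 0.0000·3 + 0.1741·1 + 0.6963·(-3) + 0.6963·1 = -1.2185; e_2·c_3 = 0.2823·3 + 0.9240·1 + 0.0257·(-3) + (-0.2567)·1 = 1.4373.
u_3 = c_3 + 1.2185·e_1 − 1.4373·e_2 = (2.5942, -0.1159, -2.1884, 2.2174).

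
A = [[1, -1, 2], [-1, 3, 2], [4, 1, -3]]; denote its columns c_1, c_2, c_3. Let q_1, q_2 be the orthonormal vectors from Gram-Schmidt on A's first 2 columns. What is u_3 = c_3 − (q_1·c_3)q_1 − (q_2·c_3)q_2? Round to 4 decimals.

u_3 = (2.7576, 1.0606, -0.4242)

c_1 = (1, -1, 4); ‖c_1‖ = 4.2426, so q_1 = (0.2357, -0.2357, 0.9428).
q_1·c_2 = 0.2357·(-1) + (-0.2357)·3 + 0.9428·1 = 0.0000.
u_2 = c_2 + 0.0000·q_1 = (-1.0000, 3.0000, 1.0000).
‖u_2‖ = 3.3166, so q_2 = (-0.3015, 0.9045, 0.3015).
q_1·c_3 = 0.2357·2 + (-0.2357)·2 + 0.9428·(-3) = -2.8284; q_2·c_3 = (-0.3015)·2 + 0.9045·2 + 0.3015·(-3) = 0.3015.
u_3 = c_3 + 2.8284·q_1 − 0.3015·q_2 = (2.7576, 1.0606, -0.4242).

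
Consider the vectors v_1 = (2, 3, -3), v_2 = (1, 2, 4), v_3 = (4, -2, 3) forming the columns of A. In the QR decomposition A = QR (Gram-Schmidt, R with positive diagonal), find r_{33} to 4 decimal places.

r_{33} = 4.5931

e_1 = v_1/‖v_1‖ = (2, 3, -3)/4.6904 = (0.4264, 0.6396, -0.6396).
r_{12} = e_1·v_2 = -0.8528.
u_2 = v_2 + 0.8528·e_1 = (1.3636, 2.5455, 3.4545).
‖u_2‖ = 4.5025, so e_2 = (0.3029, 0.5653, 0.7672).
r_{13} = e_1·v_3 = -1.4924; r_{23} = e_2·v_3 = 2.3825.
u_3 = v_3 + 1.4924·e_1 − 2.3825·e_2 = (3.9148, -2.3924, 0.2175).
r_{33} = ‖u_3‖ = 4.5931.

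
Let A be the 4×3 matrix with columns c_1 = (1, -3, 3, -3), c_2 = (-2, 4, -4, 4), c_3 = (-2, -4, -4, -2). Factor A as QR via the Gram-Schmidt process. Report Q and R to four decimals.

Q = [[0.1890, -0.9820, 0.0000], [-0.5669, -0.1091, -0.5661], [0.5669, 0.1091, -0.7926], [-0.5669, -0.1091, -0.2265]], R = [[5.2915, -7.1813, 0.7559], [0.0000, 0.6547, 2.1822], [0.0000, 0.0000, 5.8878]]

c_1 = (1, -3, 3, -3); ‖c_1‖ = 5.2915, so q_1 = (0.1890, -0.5669, 0.5669, -0.5669).
q_1·c_2 = 0.1890·(-2) + (-0.5669)·4 + 0.5669·(-4) + (-0.5669)·4 = -7.1813.
u_2 = c_2 + 7.1813·q_1 = (-0.6429, -0.0714, 0.0714, -0.0714).
‖u_2‖ = 0.6547, so q_2 = (-0.9820, -0.1091, 0.1091, -0.1091).
q_1·c_3 = 0.1890·(-2) + (-0.5669)·(-4) + 0.5669·(-4) + (-0.5669)·(-2) = 0.7559; q_2·c_3 = (-0.9820)·(-2) + (-0.1091)·(-4) + 0.1091·(-4) + (-0.1091)·(-2) = 2.1822.
u_3 = c_3 − 0.7559·q_1 − 2.1822·q_2 = (0.0000, -3.3333, -4.6667, -1.3333).
‖u_3‖ = 5.8878, so q_3 = (0.0000, -0.5661, -0.7926, -0.2265).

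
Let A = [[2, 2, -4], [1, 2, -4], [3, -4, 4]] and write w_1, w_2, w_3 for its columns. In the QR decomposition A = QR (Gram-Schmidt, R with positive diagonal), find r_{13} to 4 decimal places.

r_{13} = 0.0000

w_1 = (2, 1, 3); ‖w_1‖ = 3.7417, so q_1 = (0.5345, 0.2673, 0.8018).
r_{13} = q_1·w_3 = 0.0000.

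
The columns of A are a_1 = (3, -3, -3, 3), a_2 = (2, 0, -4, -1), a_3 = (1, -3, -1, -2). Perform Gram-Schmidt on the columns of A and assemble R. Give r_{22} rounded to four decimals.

r_{22} = 3.8406

a_1 = (3, -3, -3, 3); ‖a_1‖ = 6.0000, so q_1 = (0.5000, -0.5000, -0.5000, 0.5000).
q_1·a_2 = 0.5000·2 + (-0.5000)·0 + (-0.5000)·(-4) + 0.5000·(-1) = 2.5000.
u_2 = a_2 − 2.5000·q_1 = (0.7500, 1.2500, -2.7500, -2.2500).
r_{22} = ‖u_2‖ = 3.8406.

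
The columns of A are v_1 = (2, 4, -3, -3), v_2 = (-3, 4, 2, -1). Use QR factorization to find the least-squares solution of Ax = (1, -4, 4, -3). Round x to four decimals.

x = (-0.4161, -0.1696)

q_1 = v_1/‖v_1‖ = (2, 4, -3, -3)/6.1644 = (0.3244, 0.6489, -0.4867, -0.4867).
r_{12} = q_1·v_2 = 1.1355.
u_2 = v_2 − 1.1355·q_1 = (-3.3684, 3.2632, 2.5526, -0.4474).
‖u_2‖ = 5.3582, so q_2 = (-0.6286, 0.6090, 0.4764, -0.0835).
Qᵀb = (-2.7578, -0.9086).
Back-substitute: x_2 = -0.9086/5.3582 = -0.1696.
x_1 = (-2.7578 − 1.1355·(-0.1696))/6.1644 = -0.4161.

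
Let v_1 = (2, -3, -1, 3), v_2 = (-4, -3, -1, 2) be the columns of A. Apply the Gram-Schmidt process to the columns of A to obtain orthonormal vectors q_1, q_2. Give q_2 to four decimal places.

q_2 = (-0.9001, -0.3750, -0.1250, 0.1833)

v_1 = (2, -3, -1, 3); ‖v_1‖ = 4.7958, so q_1 = (0.4170, -0.6255, -0.2085, 0.6255).
q_1·v_2 = 0.4170·(-4) + (-0.6255)·(-3) + (-0.2085)·(-1) + 0.6255·2 = 1.6681.
u_2 = v_2 − 1.6681·q_1 = (-4.6957, -1.9565, -0.6522, 0.9565).
‖u_2‖ = 5.2170, so q_2 = (-0.9001, -0.3750, -0.1250, 0.1833).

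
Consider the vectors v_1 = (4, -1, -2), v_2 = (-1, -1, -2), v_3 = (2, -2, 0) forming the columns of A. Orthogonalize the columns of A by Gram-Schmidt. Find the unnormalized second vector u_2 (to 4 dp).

v_1 = (4, -1, -2); ‖v_1‖ = 4.5826, so e_1 = (0.8729, -0.2182, -0.4364).
e_1·v_2 = 0.8729·(-1) + (-0.2182)·(-1) + (-0.4364)·(-2) = 0.2182.
u_2 = v_2 − 0.2182·e_1 = (-1.1905, -0.9524, -1.9048).

u_2 = (-1.1905, -0.9524, -1.9048)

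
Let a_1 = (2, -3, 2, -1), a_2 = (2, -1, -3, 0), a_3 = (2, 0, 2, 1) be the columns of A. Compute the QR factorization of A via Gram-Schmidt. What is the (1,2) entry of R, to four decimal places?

r_{12} = 0.2357

a_1 = (2, -3, 2, -1); ‖a_1‖ = 4.2426, so q_1 = (0.4714, -0.7071, 0.4714, -0.2357).
r_{12} = q_1·a_2 = 0.2357.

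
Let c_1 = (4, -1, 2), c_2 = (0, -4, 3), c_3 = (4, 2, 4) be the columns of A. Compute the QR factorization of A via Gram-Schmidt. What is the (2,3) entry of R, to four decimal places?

r_{23} = -1.4396

c_1 = (4, -1, 2); ‖c_1‖ = 4.5826, so e_1 = (0.8729, -0.2182, 0.4364).
e_1·c_2 = 0.8729·0 + (-0.2182)·(-4) + 0.4364·3 = 2.1822.
u_2 = c_2 − 2.1822·e_1 = (-1.9048, -3.5238, 2.0476).
‖u_2‖ = 4.4987, so e_2 = (-0.4234, -0.7833, 0.4552).
r_{23} = e_2·c_3 = -1.4396.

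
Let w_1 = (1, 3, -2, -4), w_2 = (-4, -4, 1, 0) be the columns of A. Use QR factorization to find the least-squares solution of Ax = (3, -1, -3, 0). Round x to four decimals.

x = (0.0000, -0.3333)

q_1 = w_1/‖w_1‖ = (1, 3, -2, -4)/5.4772 = (0.1826, 0.5477, -0.3651, -0.7303).
r_{12} = q_1·w_2 = -3.2863.
u_2 = w_2 + 3.2863·q_1 = (-3.4000, -2.2000, -0.2000, -2.4000).
‖u_2‖ = 4.7117, so q_2 = (-0.7216, -0.4669, -0.0424, -0.5094).
Qᵀb = (1.0954, -1.5706).
Back-substitute: x_2 = -1.5706/4.7117 = -0.3333.
x_1 = (1.0954 + 3.2863·(-0.3333))/5.4772 = 0.0000.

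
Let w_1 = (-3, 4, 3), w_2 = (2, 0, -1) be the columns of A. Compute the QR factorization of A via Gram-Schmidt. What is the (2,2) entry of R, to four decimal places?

w_1 = (-3, 4, 3); ‖w_1‖ = 5.8310, so q_1 = (-0.5145, 0.6860, 0.5145).
q_1·w_2 = (-0.5145)·2 + 0.6860·0 + 0.5145·(-1) = -1.5435.
u_2 = w_2 + 1.5435·q_1 = (1.2059, 1.0588, -0.2059).
r_{22} = ‖u_2‖ = 1.6179.

r_{22} = 1.6179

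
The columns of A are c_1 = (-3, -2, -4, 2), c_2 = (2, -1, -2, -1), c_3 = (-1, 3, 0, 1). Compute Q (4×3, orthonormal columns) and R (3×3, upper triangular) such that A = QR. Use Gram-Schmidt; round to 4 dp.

c_1 = (-3, -2, -4, 2); ‖c_1‖ = 5.7446, so e_1 = (-0.5222, -0.3482, -0.6963, 0.3482).
e_1·c_2 = (-0.5222)·2 + (-0.3482)·(-1) + (-0.6963)·(-2) + 0.3482·(-1) = 0.3482.
u_2 = c_2 − 0.3482·e_1 = (2.1818, -0.8788, -1.7576, -1.1212).
‖u_2‖ = 3.1431, so e_2 = (0.6942, -0.2796, -0.5592, -0.3567).
e_1·c_3 = (-0.5222)·(-1) + (-0.3482)·3 + (-0.6963)·0 + 0.3482·1 = -0.1741; e_2·c_3 = 0.6942·(-1) + (-0.2796)·3 + (-0.5592)·0 + (-0.3567)·1 = -1.8897.
u_3 = c_3 + 0.1741·e_1 + 1.8897·e_2 = (0.2209, 2.4110, -1.1779, 0.3865).
‖u_3‖ = 2.7201, so e_3 = (0.0812, 0.8864, -0.4330, 0.1421).

Q = [[-0.5222, 0.6942, 0.0812], [-0.3482, -0.2796, 0.8864], [-0.6963, -0.5592, -0.4330], [0.3482, -0.3567, 0.1421]], R = [[5.7446, 0.3482, -0.1741], [0.0000, 3.1431, -1.8897], [0.0000, 0.0000, 2.7201]]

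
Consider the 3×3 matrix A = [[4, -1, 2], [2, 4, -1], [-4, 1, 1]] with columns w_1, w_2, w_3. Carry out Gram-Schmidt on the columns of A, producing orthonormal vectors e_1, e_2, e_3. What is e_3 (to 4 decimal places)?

e_3 = (0.7071, 0.0000, 0.7071)

w_1 = (4, 2, -4); ‖w_1‖ = 6.0000, so e_1 = (0.6667, 0.3333, -0.6667).
e_1·w_2 = 0.6667·(-1) + 0.3333·4 + (-0.6667)·1 = 0.0000.
u_2 = w_2 + 0.0000·e_1 = (-1.0000, 4.0000, 1.0000).
‖u_2‖ = 4.2426, so e_2 = (-0.2357, 0.9428, 0.2357).
e_1·w_3 = 0.6667·2 + 0.3333·(-1) + (-0.6667)·1 = 0.3333; e_2·w_3 = (-0.2357)·2 + 0.9428·(-1) + 0.2357·1 = -1.1785.
u_3 = w_3 − 0.3333·e_1 + 1.1785·e_2 = (1.5000, 0.0000, 1.5000).
‖u_3‖ = 2.1213, so e_3 = (0.7071, 0.0000, 0.7071).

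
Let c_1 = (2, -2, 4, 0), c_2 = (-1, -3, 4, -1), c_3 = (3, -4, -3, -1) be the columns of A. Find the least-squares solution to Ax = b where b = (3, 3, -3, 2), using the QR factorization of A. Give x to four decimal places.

e_1 = c_1/‖c_1‖ = (2, -2, 4, 0)/4.8990 = (0.4082, -0.4082, 0.8165, 0.0000).
r_{12} = e_1·c_2 = 4.0825.
u_2 = c_2 − 4.0825·e_1 = (-2.6667, -1.3333, 0.6667, -1.0000).
‖u_2‖ = 3.2146, so e_2 = (-0.8296, -0.4148, 0.2074, -0.3111).
r_{13} = e_1·c_3 = 0.4082; r_{23} = e_2·c_3 = -1.1406.
u_3 = c_3 − 0.4082·e_1 + 1.1406·e_2 = (1.8871, -4.3065, -3.0968, -1.3548).
‖u_3‖ = 5.7907, so e_3 = (0.3259, -0.7437, -0.5348, -0.2340).
Qᵀb = (-2.4495, -4.9774, -0.1170).
Back-substitute: x_3 = -0.1170/5.7907 = -0.0202.
x_2 = (-4.9774 + 1.1406·(-0.0202))/3.2146 = -1.5556.
x_1 = (-2.4495 − 4.0825·(-1.5556) − 0.4082·(-0.0202))/4.8990 = 0.7980.

x = (0.7980, -1.5556, -0.0202)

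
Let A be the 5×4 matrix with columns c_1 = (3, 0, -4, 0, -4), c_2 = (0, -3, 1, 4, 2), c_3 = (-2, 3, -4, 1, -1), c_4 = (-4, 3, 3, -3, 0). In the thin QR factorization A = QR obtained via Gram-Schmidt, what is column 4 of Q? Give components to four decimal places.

c_1 = (3, 0, -4, 0, -4); ‖c_1‖ = 6.4031, so e_1 = (0.4685, 0.0000, -0.6247, 0.0000, -0.6247).
e_1·c_2 = 0.4685·0 + 0.0000·(-3) + (-0.6247)·1 + 0.0000·4 + (-0.6247)·2 = -1.8741.
u_2 = c_2 + 1.8741·e_1 = (0.8780, -3.0000, -0.1707, 4.0000, 0.8293).
‖u_2‖ = 5.1466, so e_2 = (0.1706, -0.5829, -0.0332, 0.7772, 0.1611).
e_1·c_3 = 0.4685·(-2) + 0.0000·3 + (-0.6247)·(-4) + 0.0000·1 + (-0.6247)·(-1) = 2.1864; e_2·c_3 = 0.1706·(-2) + (-0.5829)·3 + (-0.0332)·(-4) + 0.7772·1 + 0.1611·(-1) = -1.3412.
u_3 = c_3 − 2.1864·e_1 + 1.3412·e_2 = (-2.7956, 2.2182, -2.6786, 2.0424, 0.5820).
‖u_3‖ = 4.9417, so e_3 = (-0.5657, 0.4489, -0.5420, 0.4133, 0.1178).
e_1·c_4 = 0.4685·(-4) + 0.0000·3 + (-0.6247)·3 + 0.0000·(-3) + (-0.6247)·0 = -3.7482; e_2·c_4 = 0.1706·(-4) + (-0.5829)·3 + (-0.0332)·3 + 0.7772·(-3) + 0.1611·0 = -4.8623; e_3·c_4 = (-0.5657)·(-4) + 0.4489·3 + (-0.5420)·3 + 0.4133·(-3) + 0.1178·0 = 0.7435.
u_4 = c_4 + 3.7482·e_1 + 4.8623·e_2 − 0.7435·e_3 = (-0.9938, -0.1680, 0.9002, 0.4717, -1.6456).
‖u_4‖ = 2.1810, so e_4 = (-0.4557, -0.0770, 0.4128, 0.2163, -0.7545).

e_4 = (-0.4557, -0.0770, 0.4128, 0.2163, -0.7545)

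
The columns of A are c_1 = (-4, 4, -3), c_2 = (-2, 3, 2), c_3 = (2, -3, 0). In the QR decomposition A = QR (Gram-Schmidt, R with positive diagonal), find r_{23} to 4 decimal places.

r_{23} = -1.7653

e_1 = c_1/‖c_1‖ = (-4, 4, -3)/6.4031 = (-0.6247, 0.6247, -0.4685).
r_{12} = e_1·c_2 = 2.1864.
u_2 = c_2 − 2.1864·e_1 = (-0.6341, 1.6341, 3.0244).
‖u_2‖ = 3.4956, so e_2 = (-0.1814, 0.4675, 0.8652).
r_{23} = e_2·c_3 = -1.7653.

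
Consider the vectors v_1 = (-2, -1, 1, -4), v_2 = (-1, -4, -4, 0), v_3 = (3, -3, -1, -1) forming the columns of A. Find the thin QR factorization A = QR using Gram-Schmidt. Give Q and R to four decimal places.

v_1 = (-2, -1, 1, -4); ‖v_1‖ = 4.6904, so e_1 = (-0.4264, -0.2132, 0.2132, -0.8528).
e_1·v_2 = (-0.4264)·(-1) + (-0.2132)·(-4) + 0.2132·(-4) + (-0.8528)·0 = 0.4264.
u_2 = v_2 − 0.4264·e_1 = (-0.8182, -3.9091, -4.0909, 0.3636).
‖u_2‖ = 5.7287, so e_2 = (-0.1428, -0.6824, -0.7141, 0.0635).
e_1·v_3 = (-0.4264)·3 + (-0.2132)·(-3) + 0.2132·(-1) + (-0.8528)·(-1) = 0.0000; e_2·v_3 = (-0.1428)·3 + (-0.6824)·(-3) + (-0.7141)·(-1) + 0.0635·(-1) = 2.2693.
u_3 = v_3 + 0.0000·e_1 − 2.2693·e_2 = (3.3241, -1.4515, 0.6205, -1.1440).
‖u_3‖ = 3.8536, so e_3 = (0.8626, -0.3767, 0.1610, -0.2969).

Q = [[-0.4264, -0.1428, 0.8626], [-0.2132, -0.6824, -0.3767], [0.2132, -0.7141, 0.1610], [-0.8528, 0.0635, -0.2969]], R = [[4.6904, 0.4264, 0.0000], [0.0000, 5.7287, 2.2693], [0.0000, 0.0000, 3.8536]]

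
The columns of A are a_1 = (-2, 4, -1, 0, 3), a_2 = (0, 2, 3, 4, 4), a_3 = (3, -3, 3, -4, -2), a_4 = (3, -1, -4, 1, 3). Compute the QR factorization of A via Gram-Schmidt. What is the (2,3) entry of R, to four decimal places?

a_1 = (-2, 4, -1, 0, 3); ‖a_1‖ = 5.4772, so e_1 = (-0.3651, 0.7303, -0.1826, 0.0000, 0.5477).
e_1·a_2 = (-0.3651)·0 + 0.7303·2 + (-0.1826)·3 + 0.0000·4 + 0.5477·4 = 3.1038.
u_2 = a_2 − 3.1038·e_1 = (1.1333, -0.2667, 3.5667, 4.0000, 2.3000).
‖u_2‖ = 5.9470, so e_2 = (0.1906, -0.0448, 0.5997, 0.6726, 0.3868).
r_{23} = e_2·a_3 = -0.9585.

r_{23} = -0.9585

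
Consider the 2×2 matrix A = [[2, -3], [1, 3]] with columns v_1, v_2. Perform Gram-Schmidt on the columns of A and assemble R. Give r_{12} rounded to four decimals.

r_{12} = -1.3416

v_1 = (2, 1); ‖v_1‖ = 2.2361, so q_1 = (0.8944, 0.4472).
r_{12} = q_1·v_2 = -1.3416.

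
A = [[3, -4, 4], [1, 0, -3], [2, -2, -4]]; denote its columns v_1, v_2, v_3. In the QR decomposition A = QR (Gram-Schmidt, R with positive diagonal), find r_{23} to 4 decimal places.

r_{23} = -5.2372

e_1 = v_1/‖v_1‖ = (3, 1, 2)/3.7417 = (0.8018, 0.2673, 0.5345).
r_{12} = e_1·v_2 = -4.2762.
u_2 = v_2 + 4.2762·e_1 = (-0.5714, 1.1429, 0.2857).
‖u_2‖ = 1.3093, so e_2 = (-0.4364, 0.8729, 0.2182).
r_{23} = e_2·v_3 = -5.2372.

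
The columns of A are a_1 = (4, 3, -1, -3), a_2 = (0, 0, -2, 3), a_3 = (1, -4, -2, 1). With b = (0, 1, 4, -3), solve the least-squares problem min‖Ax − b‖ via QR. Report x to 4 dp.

x = (-0.0952, -1.1716, -0.3480)

a_1 = (4, 3, -1, -3); ‖a_1‖ = 5.9161, so q_1 = (0.6761, 0.5071, -0.1690, -0.5071).
q_1·a_2 = 0.6761·0 + 0.5071·0 + (-0.1690)·(-2) + (-0.5071)·3 = -1.1832.
u_2 = a_2 + 1.1832·q_1 = (0.8000, 0.6000, -2.2000, 2.4000).
‖u_2‖ = 3.4059, so q_2 = (0.2349, 0.1762, -0.6459, 0.7047).
q_1·a_3 = 0.6761·1 + 0.5071·(-4) + (-0.1690)·(-2) + (-0.5071)·1 = -1.5213; q_2·a_3 = 0.2349·1 + 0.1762·(-4) + (-0.6459)·(-2) + 0.7047·1 = 1.5268.
u_3 = a_3 + 1.5213·q_1 − 1.5268·q_2 = (1.6700, -3.4975, -1.2709, -0.8473).
‖u_3‖ = 4.1659, so q_3 = (0.4009, -0.8396, -0.3051, -0.2034).
Qᵀb = (1.3522, -4.5216, -1.4497).
Back-substitute: x_3 = -1.4497/4.1659 = -0.3480.
x_2 = (-4.5216 − 1.5268·(-0.3480))/3.4059 = -1.1716.
x_1 = (1.3522 + 1.1832·(-1.1716) + 1.5213·(-0.3480))/5.9161 = -0.0952.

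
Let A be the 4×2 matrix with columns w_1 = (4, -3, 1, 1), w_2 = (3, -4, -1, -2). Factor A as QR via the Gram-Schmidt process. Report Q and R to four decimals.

w_1 = (4, -3, 1, 1); ‖w_1‖ = 5.1962, so e_1 = (0.7698, -0.5774, 0.1925, 0.1925).
e_1·w_2 = 0.7698·3 + (-0.5774)·(-4) + 0.1925·(-1) + 0.1925·(-2) = 4.0415.
u_2 = w_2 − 4.0415·e_1 = (-0.1111, -1.6667, -1.7778, -2.7778).
‖u_2‖ = 3.6968, so e_2 = (-0.0301, -0.4508, -0.4809, -0.7514).

Q = [[0.7698, -0.0301], [-0.5774, -0.4508], [0.1925, -0.4809], [0.1925, -0.7514]], R = [[5.1962, 4.0415], [0.0000, 3.6968]]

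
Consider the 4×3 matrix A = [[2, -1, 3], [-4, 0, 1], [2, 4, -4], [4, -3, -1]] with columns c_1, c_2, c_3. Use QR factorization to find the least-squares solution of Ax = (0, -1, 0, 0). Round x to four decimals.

x = (0.1156, 0.0476, 0.0340)

c_1 = (2, -4, 2, 4); ‖c_1‖ = 6.3246, so e_1 = (0.3162, -0.6325, 0.3162, 0.6325).
e_1·c_2 = 0.3162·(-1) + (-0.6325)·0 + 0.3162·4 + 0.6325·(-3) = -0.9487.
u_2 = c_2 + 0.9487·e_1 = (-0.7000, -0.6000, 4.3000, -2.4000).
‖u_2‖ = 5.0100, so e_2 = (-0.1397, -0.1198, 0.8583, -0.4790).
e_1·c_3 = 0.3162·3 + (-0.6325)·1 + 0.3162·(-4) + 0.6325·(-1) = -1.5811; e_2·c_3 = (-0.1397)·3 + (-0.1198)·1 + 0.8583·(-4) + (-0.4790)·(-1) = -3.4930.
u_3 = c_3 + 1.5811·e_1 + 3.4930·e_2 = (3.0120, -0.4183, -0.5020, -1.6733).
‖u_3‖ = 3.5070, so e_3 = (0.8588, -0.1193, -0.1431, -0.4771).
Qᵀb = (0.6325, 0.1198, 0.1193).
Back-substitute: x_3 = 0.1193/3.5070 = 0.0340.
x_2 = (0.1198 + 3.4930·0.0340)/5.0100 = 0.0476.
x_1 = (0.6325 + 0.9487·0.0476 + 1.5811·0.0340)/6.3246 = 0.1156.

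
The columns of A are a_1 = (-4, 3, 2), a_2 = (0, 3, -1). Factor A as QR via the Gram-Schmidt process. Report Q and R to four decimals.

Q = [[-0.7428, 0.3349], [0.5571, 0.7895], [0.3714, -0.5144]], R = [[5.3852, 1.2999], [0.0000, 2.8828]]

a_1 = (-4, 3, 2); ‖a_1‖ = 5.3852, so q_1 = (-0.7428, 0.5571, 0.3714).
q_1·a_2 = (-0.7428)·0 + 0.5571·3 + 0.3714·(-1) = 1.2999.
u_2 = a_2 − 1.2999·q_1 = (0.9655, 2.2759, -1.4828).
‖u_2‖ = 2.8828, so q_2 = (0.3349, 0.7895, -0.5144).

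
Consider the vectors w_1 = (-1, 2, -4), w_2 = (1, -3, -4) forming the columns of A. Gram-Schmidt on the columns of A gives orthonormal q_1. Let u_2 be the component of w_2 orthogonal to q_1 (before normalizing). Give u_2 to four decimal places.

u_2 = (1.4286, -3.8571, -2.2857)

w_1 = (-1, 2, -4); ‖w_1‖ = 4.5826, so q_1 = (-0.2182, 0.4364, -0.8729).
q_1·w_2 = (-0.2182)·1 + 0.4364·(-3) + (-0.8729)·(-4) = 1.9640.
u_2 = w_2 − 1.9640·q_1 = (1.4286, -3.8571, -2.2857).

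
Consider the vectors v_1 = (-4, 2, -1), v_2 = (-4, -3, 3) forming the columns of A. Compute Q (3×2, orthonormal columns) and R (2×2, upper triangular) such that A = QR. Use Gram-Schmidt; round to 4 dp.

Q = [[-0.8729, -0.4739], [0.4364, -0.6516], [-0.2182, 0.5923]], R = [[4.5826, 1.5275], [0.0000, 5.6273]]

v_1 = (-4, 2, -1); ‖v_1‖ = 4.5826, so e_1 = (-0.8729, 0.4364, -0.2182).
e_1·v_2 = (-0.8729)·(-4) + 0.4364·(-3) + (-0.2182)·3 = 1.5275.
u_2 = v_2 − 1.5275·e_1 = (-2.6667, -3.6667, 3.3333).
‖u_2‖ = 5.6273, so e_2 = (-0.4739, -0.6516, 0.5923).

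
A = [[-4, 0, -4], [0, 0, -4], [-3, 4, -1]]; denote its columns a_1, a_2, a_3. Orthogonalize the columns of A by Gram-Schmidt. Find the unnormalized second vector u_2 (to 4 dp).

u_2 = (-1.9200, 0.0000, 2.5600)

a_1 = (-4, 0, -3); ‖a_1‖ = 5.0000, so e_1 = (-0.8000, 0.0000, -0.6000).
e_1·a_2 = (-0.8000)·0 + 0.0000·0 + (-0.6000)·4 = -2.4000.
u_2 = a_2 + 2.4000·e_1 = (-1.9200, 0.0000, 2.5600).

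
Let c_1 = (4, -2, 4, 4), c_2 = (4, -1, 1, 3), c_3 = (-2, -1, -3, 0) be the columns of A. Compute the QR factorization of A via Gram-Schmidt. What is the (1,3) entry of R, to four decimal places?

e_1 = c_1/‖c_1‖ = (4, -2, 4, 4)/7.2111 = (0.5547, -0.2774, 0.5547, 0.5547).
r_{13} = e_1·c_3 = -2.4962.

r_{13} = -2.4962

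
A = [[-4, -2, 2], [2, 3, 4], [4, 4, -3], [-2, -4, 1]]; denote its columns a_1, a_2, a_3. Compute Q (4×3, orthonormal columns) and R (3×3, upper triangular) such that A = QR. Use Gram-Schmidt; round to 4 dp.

q_1 = a_1/‖a_1‖ = (-4, 2, 4, -2)/6.3246 = (-0.6325, 0.3162, 0.6325, -0.3162).
r_{12} = q_1·a_2 = 6.0083.
u_2 = a_2 − 6.0083·q_1 = (1.8000, 1.1000, 0.2000, -2.1000).
‖u_2‖ = 2.9833, so q_2 = (0.6034, 0.3687, 0.0670, -0.7039).
r_{13} = q_1·a_3 = -2.2136; r_{23} = q_2·a_3 = 1.7766.
u_3 = a_3 + 2.2136·q_1 − 1.7766·q_2 = (-0.4719, 4.0449, -1.7191, 1.5506).
‖u_3‖ = 4.6844, so q_3 = (-0.1007, 0.8635, -0.3670, 0.3310).

Q = [[-0.6325, 0.6034, -0.1007], [0.3162, 0.3687, 0.8635], [0.6325, 0.0670, -0.3670], [-0.3162, -0.7039, 0.3310]], R = [[6.3246, 6.0083, -2.2136], [0.0000, 2.9833, 1.7766], [0.0000, 0.0000, 4.6844]]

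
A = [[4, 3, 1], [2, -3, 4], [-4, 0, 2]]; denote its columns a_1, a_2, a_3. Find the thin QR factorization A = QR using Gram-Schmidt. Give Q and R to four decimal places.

Q = [[0.6667, 0.5659, 0.4851], [0.3333, -0.8085, 0.4851], [-0.6667, 0.1617, 0.7276]], R = [[6.0000, 1.0000, 0.6667], [0.0000, 4.1231, -2.3445], [0.0000, 0.0000, 3.8806]]

a_1 = (4, 2, -4); ‖a_1‖ = 6.0000, so q_1 = (0.6667, 0.3333, -0.6667).
q_1·a_2 = 0.6667·3 + 0.3333·(-3) + (-0.6667)·0 = 1.0000.
u_2 = a_2 − 1.0000·q_1 = (2.3333, -3.3333, 0.6667).
‖u_2‖ = 4.1231, so q_2 = (0.5659, -0.8085, 0.1617).
q_1·a_3 = 0.6667·1 + 0.3333·4 + (-0.6667)·2 = 0.6667; q_2·a_3 = 0.5659·1 + (-0.8085)·4 + 0.1617·2 = -2.3445.
u_3 = a_3 − 0.6667·q_1 + 2.3445·q_2 = (1.8824, 1.8824, 2.8235).
‖u_3‖ = 3.8806, so q_3 = (0.4851, 0.4851, 0.7276).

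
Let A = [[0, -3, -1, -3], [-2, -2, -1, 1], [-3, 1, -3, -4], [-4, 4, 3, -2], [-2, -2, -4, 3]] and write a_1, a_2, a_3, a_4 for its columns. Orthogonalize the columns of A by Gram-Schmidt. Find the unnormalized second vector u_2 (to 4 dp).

u_2 = (-3.0000, -2.6667, 0.0000, 2.6667, -2.6667)

a_1 = (0, -2, -3, -4, -2); ‖a_1‖ = 5.7446, so e_1 = (0.0000, -0.3482, -0.5222, -0.6963, -0.3482).
e_1·a_2 = 0.0000·(-3) + (-0.3482)·(-2) + (-0.5222)·1 + (-0.6963)·4 + (-0.3482)·(-2) = -1.9149.
u_2 = a_2 + 1.9149·e_1 = (-3.0000, -2.6667, 0.0000, 2.6667, -2.6667).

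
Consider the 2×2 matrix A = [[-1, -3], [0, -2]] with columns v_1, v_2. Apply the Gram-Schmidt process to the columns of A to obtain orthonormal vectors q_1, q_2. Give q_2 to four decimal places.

q_2 = (0.0000, -1.0000)

q_1 = v_1/‖v_1‖ = (-1, 0)/1.0000 = (-1.0000, 0.0000).
r_{12} = q_1·v_2 = 3.0000.
u_2 = v_2 − 3.0000·q_1 = (0.0000, -2.0000).
‖u_2‖ = 2.0000, so q_2 = (0.0000, -1.0000).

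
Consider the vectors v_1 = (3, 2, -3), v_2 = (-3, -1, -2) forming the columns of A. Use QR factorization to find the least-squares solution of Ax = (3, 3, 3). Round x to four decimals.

q_1 = v_1/‖v_1‖ = (3, 2, -3)/4.6904 = (0.6396, 0.4264, -0.6396).
r_{12} = q_1·v_2 = -1.0660.
u_2 = v_2 + 1.0660·q_1 = (-2.3182, -0.5455, -2.6818).
‖u_2‖ = 3.5866, so q_2 = (-0.6463, -0.1521, -0.7477).
Qᵀb = (1.2792, -4.6385).
Back-substitute: x_2 = -4.6385/3.5866 = -1.2933.
x_1 = (1.2792 + 1.0660·(-1.2933))/4.6904 = -0.0212.

x = (-0.0212, -1.2933)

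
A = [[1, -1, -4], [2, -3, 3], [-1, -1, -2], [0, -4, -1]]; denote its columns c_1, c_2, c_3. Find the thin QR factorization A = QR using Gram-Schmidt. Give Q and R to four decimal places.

Q = [[0.4082, 0.0000, -0.9127], [0.8165, -0.2182, 0.3725], [-0.4082, -0.4364, -0.1676], [0.0000, -0.8729, -0.0093]], R = [[2.4495, -2.4495, 1.6330], [0.0000, 4.5826, 1.0911], [0.0000, 0.0000, 5.1130]]

c_1 = (1, 2, -1, 0); ‖c_1‖ = 2.4495, so e_1 = (0.4082, 0.8165, -0.4082, 0.0000).
e_1·c_2 = 0.4082·(-1) + 0.8165·(-3) + (-0.4082)·(-1) + 0.0000·(-4) = -2.4495.
u_2 = c_2 + 2.4495·e_1 = (0.0000, -1.0000, -2.0000, -4.0000).
‖u_2‖ = 4.5826, so e_2 = (0.0000, -0.2182, -0.4364, -0.8729).
e_1·c_3 = 0.4082·(-4) + 0.8165·3 + (-0.4082)·(-2) + 0.0000·(-1) = 1.6330; e_2·c_3 = 0.0000·(-4) + (-0.2182)·3 + (-0.4364)·(-2) + (-0.8729)·(-1) = 1.0911.
u_3 = c_3 − 1.6330·e_1 − 1.0911·e_2 = (-4.6667, 1.9048, -0.8571, -0.0476).
‖u_3‖ = 5.1130, so e_3 = (-0.9127, 0.3725, -0.1676, -0.0093).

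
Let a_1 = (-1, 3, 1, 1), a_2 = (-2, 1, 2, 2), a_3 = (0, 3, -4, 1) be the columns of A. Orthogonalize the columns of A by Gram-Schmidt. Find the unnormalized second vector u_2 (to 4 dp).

u_2 = (-1.2500, -1.2500, 1.2500, 1.2500)

a_1 = (-1, 3, 1, 1); ‖a_1‖ = 3.4641, so e_1 = (-0.2887, 0.8660, 0.2887, 0.2887).
e_1·a_2 = (-0.2887)·(-2) + 0.8660·1 + 0.2887·2 + 0.2887·2 = 2.5981.
u_2 = a_2 − 2.5981·e_1 = (-1.2500, -1.2500, 1.2500, 1.2500).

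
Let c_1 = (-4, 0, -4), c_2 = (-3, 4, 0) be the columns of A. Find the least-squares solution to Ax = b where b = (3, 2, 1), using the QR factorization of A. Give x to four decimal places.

x = (-0.5915, 0.2439)

c_1 = (-4, 0, -4); ‖c_1‖ = 5.6569, so q_1 = (-0.7071, 0.0000, -0.7071).
q_1·c_2 = (-0.7071)·(-3) + 0.0000·4 + (-0.7071)·0 = 2.1213.
u_2 = c_2 − 2.1213·q_1 = (-1.5000, 4.0000, 1.5000).
‖u_2‖ = 4.5277, so q_2 = (-0.3313, 0.8835, 0.3313).
Qᵀb = (-2.8284, 1.1043).
Back-substitute: x_2 = 1.1043/4.5277 = 0.2439.
x_1 = (-2.8284 − 2.1213·0.2439)/5.6569 = -0.5915.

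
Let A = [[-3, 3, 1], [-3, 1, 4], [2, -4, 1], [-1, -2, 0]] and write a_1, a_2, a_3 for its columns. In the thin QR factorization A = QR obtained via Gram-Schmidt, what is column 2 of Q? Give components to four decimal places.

a_1 = (-3, -3, 2, -1); ‖a_1‖ = 4.7958, so q_1 = (-0.6255, -0.6255, 0.4170, -0.2085).
q_1·a_2 = (-0.6255)·3 + (-0.6255)·1 + 0.4170·(-4) + (-0.2085)·(-2) = -3.7533.
u_2 = a_2 + 3.7533·q_1 = (0.6522, -1.3478, -2.4348, -2.7826).
‖u_2‖ = 3.9891, so q_2 = (0.1635, -0.3379, -0.6104, -0.6976).

q_2 = (0.1635, -0.3379, -0.6104, -0.6976)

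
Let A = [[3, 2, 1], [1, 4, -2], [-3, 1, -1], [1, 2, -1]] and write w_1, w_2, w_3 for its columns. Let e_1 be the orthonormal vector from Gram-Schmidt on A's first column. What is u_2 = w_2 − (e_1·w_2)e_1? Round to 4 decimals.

e_1 = w_1/‖w_1‖ = (3, 1, -3, 1)/4.4721 = (0.6708, 0.2236, -0.6708, 0.2236).
r_{12} = e_1·w_2 = 2.0125.
u_2 = w_2 − 2.0125·e_1 = (0.6500, 3.5500, 2.3500, 1.5500).

u_2 = (0.6500, 3.5500, 2.3500, 1.5500)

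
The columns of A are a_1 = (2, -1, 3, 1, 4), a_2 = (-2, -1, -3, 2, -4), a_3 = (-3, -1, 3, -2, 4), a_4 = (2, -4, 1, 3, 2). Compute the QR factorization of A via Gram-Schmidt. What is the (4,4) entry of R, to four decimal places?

r_{44} = 1.8326

a_1 = (2, -1, 3, 1, 4); ‖a_1‖ = 5.5678, so e_1 = (0.3592, -0.1796, 0.5388, 0.1796, 0.7184).
e_1·a_2 = 0.3592·(-2) + (-0.1796)·(-1) + 0.5388·(-3) + 0.1796·2 + 0.7184·(-4) = -4.6697.
u_2 = a_2 + 4.6697·e_1 = (-0.3226, -1.8387, -0.4839, 2.8387, -0.6452).
‖u_2‖ = 3.4919, so e_2 = (-0.0924, -0.5266, -0.1386, 0.8129, -0.1848).
e_1·a_3 = 0.3592·(-3) + (-0.1796)·(-1) + 0.5388·3 + 0.1796·(-2) + 0.7184·4 = 3.2329; e_2·a_3 = (-0.0924)·(-3) + (-0.5266)·(-1) + (-0.1386)·3 + 0.8129·(-2) + (-0.1848)·4 = -1.9769.
u_3 = a_3 − 3.2329·e_1 + 1.9769·e_2 = (-4.3439, -1.4603, 0.9841, -0.9735, 1.3122).
‖u_3‖ = 4.9639, so e_3 = (-0.8751, -0.2942, 0.1983, -0.1961, 0.2643).
e_1·a_4 = 0.3592·2 + (-0.1796)·(-4) + 0.5388·1 + 0.1796·3 + 0.7184·2 = 3.9513; e_2·a_4 = (-0.0924)·2 + (-0.5266)·(-4) + (-0.1386)·1 + 0.8129·3 + (-0.1848)·2 = 3.8522; e_3·a_4 = (-0.8751)·2 + (-0.2942)·(-4) + 0.1983·1 + (-0.1961)·3 + 0.2643·2 = -0.4349.
u_4 = a_4 − 3.9513·e_1 − 3.8522·e_2 + 0.4349·e_3 = (0.5559, -1.3898, -0.5090, -0.9266, -0.0120).
r_{44} = ‖u_4‖ = 1.8326.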